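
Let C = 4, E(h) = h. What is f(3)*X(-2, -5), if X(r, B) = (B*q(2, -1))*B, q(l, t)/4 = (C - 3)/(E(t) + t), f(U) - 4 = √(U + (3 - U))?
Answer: -200 - 50*√3 ≈ -286.60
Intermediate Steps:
f(U) = 4 + √3 (f(U) = 4 + √(U + (3 - U)) = 4 + √3)
q(l, t) = 2/t (q(l, t) = 4*((4 - 3)/(t + t)) = 4*(1/(2*t)) = 2/t)
X(r, B) = -2*B² (X(r, B) = (B*(2/(-1)))*B = (B*(2*(-1)))*B = (B*(-2))*B = (-2*B)*B = -2*B²)
f(3)*X(-2, -5) = (4 + √3)*(-2*(-5)²) = (4 + √3)*(-2*25) = (4 + √3)*(-50) = -200 - 50*√3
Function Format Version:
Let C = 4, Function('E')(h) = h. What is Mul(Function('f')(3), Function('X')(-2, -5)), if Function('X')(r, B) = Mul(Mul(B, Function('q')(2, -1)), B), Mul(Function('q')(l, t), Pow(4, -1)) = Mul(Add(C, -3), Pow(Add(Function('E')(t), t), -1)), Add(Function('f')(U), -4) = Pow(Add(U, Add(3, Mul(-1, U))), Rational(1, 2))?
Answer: Add(-200, Mul(-50, Pow(3, Rational(1, 2)))) ≈ -286.60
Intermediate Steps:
Function('f')(U) = Add(4, Pow(3, Rational(1, 2))) (Function('f')(U) = Add(4, Pow(Add(U, Add(3, Mul(-1, U))), Rational(1, 2))) = Add(4, Pow(3, Rational(1, 2))))
Function('q')(l, t) = Mul(2, Pow(t, -1)) (Function('q')(l, t) = Mul(4, Mul(Add(4, -3), Pow(Add(t, t), -1))) = Mul(4, Mul(1, Pow(Mul(2, t), -1))) = Mul(4, Mul(1, Mul(Rational(1, 2), Pow(t, -1)))) = Mul(4, Mul(Rational(1, 2), Pow(t, -1))) = Mul(2, Pow(t, -1)))
Function('X')(r, B) = Mul(-2, Pow(B, 2)) (Function('X')(r, B) = Mul(Mul(B, Mul(2, Pow(-1, -1))), B) = Mul(Mul(B, Mul(2, -1)), B) = Mul(Mul(B, -2), B) = Mul(Mul(-2, B), B) = Mul(-2, Pow(B, 2)))
Mul(Function('f')(3), Function('X')(-2, -5)) = Mul(Add(4, Pow(3, Rational(1, 2))), Mul(-2, Pow(-5, 2))) = Mul(Add(4, Pow(3, Rational(1, 2))), Mul(-2, 25)) = Mul(Add(4, Pow(3, Rational(1, 2))), -50) = Add(-200, Mul(-50, Pow(3, Rational(1, 2))))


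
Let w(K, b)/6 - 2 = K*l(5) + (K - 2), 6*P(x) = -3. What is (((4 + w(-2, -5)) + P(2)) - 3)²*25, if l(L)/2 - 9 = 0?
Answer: 5175625/4 ≈ 1.2939e+6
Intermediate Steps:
P(x) = -½ (P(x) = (⅙)*(-3) = -½)
l(L) = 18 (l(L) = 18 + 2*0 = 18 + 0 = 18)
w(K, b) = 114*K (w(K, b) = 12 + 6*(K*18 + (K - 2)) = 12 + 6*(18*K + (-2 + K)) = 12 + 6*(-2 + 19*K) = 12 + (-12 + 114*K) = 114*K)
(((4 + w(-2, -5)) + P(2)) - 3)²*25 = (((4 + 114*(-2)) - ½) - 3)²*25 = (((4 - 228) - ½) - 3)²*25 = ((-224 - ½) - 3)²*25 = (-449/2 - 3)²*25 = (-455/2)²*25 = (207025/4)*25 = 5175625/4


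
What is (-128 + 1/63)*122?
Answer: -983686/63 ≈ -15614.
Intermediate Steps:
(-128 + 1/63)*122 = -8063/63*122 = -983686/63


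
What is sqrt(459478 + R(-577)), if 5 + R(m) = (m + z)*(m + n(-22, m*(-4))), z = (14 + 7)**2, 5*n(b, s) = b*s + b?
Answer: sqrt(47991265)/5 ≈ 1385.5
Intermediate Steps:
n(b, s) = b/5 + b*s/5 (n(b, s) = (b*s + b)/5 = (b + b*s)/5 = b/5 + b*s/5)
z = 441 (z = 21**2 = 441)
R(m) = -5 + (441 + m)*(-22/5 + 93*m/5) (R(m) = -5 + (m + 441)*(m + (1/5)*(-22)*(1 + m*(-4))) = -5 + (441 + m)*(m + (1/5)*(-22)*(1 - 4*m)) = -5 + (441 + m)*(m + (-22/5 + 88*m/5)) = -5 + (441 + m)*(-22/5 + 93*m/5))
sqrt(459478 + R(-577)) = sqrt(459478 + (-9727/5 + (93/5)*(-577)**2 + (40991/5)*(-577))) = sqrt(459478 + (-9727/5 + (93/5)*332929 - 23651807/5)) = sqrt(459478 + (-9727/5 + 30962397/5 - 23651807/5)) = sqrt(459478 + 7300863/5) = sqrt(9598253/5) = sqrt(47991265)/5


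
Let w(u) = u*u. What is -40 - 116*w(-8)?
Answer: -7464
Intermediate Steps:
w(u) = u²
-40 - 116*w(-8) = -40 - 116*(-8)² = -40 - 116*64 = -40 - 7424 = -7464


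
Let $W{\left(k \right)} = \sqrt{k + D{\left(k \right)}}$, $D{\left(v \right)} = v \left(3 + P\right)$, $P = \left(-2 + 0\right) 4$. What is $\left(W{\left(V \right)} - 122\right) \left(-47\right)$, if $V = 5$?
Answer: $5734 - 94 i \sqrt{5} \approx 5734.0 - 210.19 i$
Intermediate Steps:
$P = -8$ ($P = \left(-2\right) 4 = -8$)
$D{\left(v \right)} = - 5 v$ ($D{\left(v \right)} = v \left(3 - 8\right) = v \left(-5\right) = - 5 v$)
$W{\left(k \right)} = 2 \sqrt{- k}$ ($W{\left(k \right)} = \sqrt{k - 5 k} = \sqrt{- 4 k} = 2 \sqrt{- k}$)
$\left(W{\left(V \right)} - 122\right) \left(-47\right) = \left(2 \sqrt{\left(-1\right) 5} - 122\right) \left(-47\right) = \left(2 \sqrt{-5} - 122\right) \left(-47\right) = \left(2 i \sqrt{5} - 122\right) \left(-47\right) = \left(-122 + 2 i \sqrt{5}\right) \left(-47\right) = 5734 - 94 i \sqrt{5}$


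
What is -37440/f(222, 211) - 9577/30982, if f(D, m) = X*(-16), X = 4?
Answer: 18114893/30982 ≈ 584.69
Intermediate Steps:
f(D, m) = -64 (f(D, m) = 4*(-16) = -64)
-37440/f(222, 211) - 9577/30982 = -37440/(-64) - 9577/30982 = -37440*(-1/64) - 9577*1/30982 = 585 - 9577/30982 = 18114893/30982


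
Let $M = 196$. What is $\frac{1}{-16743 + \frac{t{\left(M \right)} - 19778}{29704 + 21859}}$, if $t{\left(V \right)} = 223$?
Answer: $- \frac{51563}{863338864} \approx -5.9725 \cdot 10^{-5}$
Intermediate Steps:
$\frac{1}{-16743 + \frac{t{\left(M \right)} - 19778}{29704 + 21859}} = \frac{1}{-16743 + \frac{223 - 19778}{29704 + 21859}} = \frac{1}{-16743 - \frac{19555}{51563}} = \frac{1}{- \frac{863338864}{51563}} = - \frac{51563}{863338864}$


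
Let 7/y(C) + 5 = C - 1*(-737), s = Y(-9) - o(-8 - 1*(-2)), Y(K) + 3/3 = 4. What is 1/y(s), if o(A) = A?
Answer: 741/7 ≈ 105.86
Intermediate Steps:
Y(K) = 3 (Y(K) = -1 + 4 = 3)
s = 9 (s = 3 - (-8 - 1*(-2)) = 3 - (-8 + 2) = 3 - 1*(-6) = 3 + 6 = 9)
y(C) = 7/(732 + C) (y(C) = 7/(-5 + (C - 1*(-737))) = 7/(-5 + (C + 737)) = 7/(-5 + (737 + C)) = 7/(732 + C))
1/y(s) = 1/(7/(732 + 9)) = 1/(7/741) = 741/7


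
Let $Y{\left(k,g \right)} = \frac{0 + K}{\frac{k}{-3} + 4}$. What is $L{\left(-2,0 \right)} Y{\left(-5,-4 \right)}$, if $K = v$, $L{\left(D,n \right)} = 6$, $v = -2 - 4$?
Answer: $- \frac{108}{17} \approx -6.3529$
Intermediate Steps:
$v = -6$
$K = -6$
$Y{\left(k,g \right)} = - \frac{6}{4 - \frac{k}{3}}$ ($Y{\left(k,g \right)} = \frac{0 - 6}{\frac{k}{-3} + 4} = - \frac{6}{k \left(- \frac{1}{3}\right) + 4} = - \frac{6}{- \frac{k}{3} + 4} = - \frac{6}{4 - \frac{k}{3}}$)
$L{\left(-2,0 \right)} Y{\left(-5,-4 \right)} = 6 \frac{18}{-12 - 5} = 6 \frac{18}{-17} = 6 \cdot 18 \left(- \frac{1}{17}\right) = 6 \left(- \frac{18}{17}\right) = - \frac{108}{17}$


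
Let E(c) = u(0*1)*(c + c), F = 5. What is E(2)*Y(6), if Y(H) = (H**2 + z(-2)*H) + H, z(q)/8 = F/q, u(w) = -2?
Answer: 624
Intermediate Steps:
z(q) = 40/q (z(q) = 8*(5/q) = 40/q)
Y(H) = H**2 - 19*H (Y(H) = (H**2 + (40/(-2))*H) + H = (H**2 + (40*(-1/2))*H) + H = (H**2 - 20*H) + H = H**2 - 19*H)
E(c) = -4*c (E(c) = -2*(c + c) = -4*c)
E(2)*Y(6) = (-4*2)*(6*(-19 + 6)) = -48*(-13) = -8*(-78) = 624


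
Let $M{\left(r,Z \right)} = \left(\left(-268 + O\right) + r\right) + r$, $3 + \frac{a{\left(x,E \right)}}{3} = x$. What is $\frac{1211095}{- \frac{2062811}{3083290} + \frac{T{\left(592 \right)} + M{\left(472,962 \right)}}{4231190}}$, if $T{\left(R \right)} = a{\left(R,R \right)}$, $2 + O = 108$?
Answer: $- \frac{789996409536926725}{436014298444} \approx -1.8119 \cdot 10^{6}$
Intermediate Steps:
$a{\left(x,E \right)} = -9 + 3 x$
$O = 106$ ($O = -2 + 108 = 106$)
$T{\left(R \right)} = -9 + 3 R$
$M{\left(r,Z \right)} = -162 + 2 r$ ($M{\left(r,Z \right)} = \left(\left(-268 + 106\right) + r\right) + r = \left(-162 + r\right) + r = -162 + 2 r$)
$\frac{1211095}{- \frac{2062811}{3083290} + \frac{T{\left(592 \right)} + M{\left(472,962 \right)}}{4231190}} = \frac{1211095}{- \frac{2062811}{3083290} + \frac{\left(-9 + 3 \cdot 592\right) + \left(-162 + 2 \cdot 472\right)}{4231190}} = \frac{1211095}{\left(-2062811\right) \frac{1}{3083290} + \left(\left(-9 + 1776\right) + \left(-162 + 944\right)\right) \frac{1}{4231190}} = \frac{1211095}{- \frac{2062811}{3083290} + \left(1767 + 782\right) \frac{1}{4231190}} = \frac{1211095}{- \frac{2062811}{3083290} + 2549 \cdot \frac{1}{4231190}} = \frac{1211095}{- \frac{2062811}{3083290} + \frac{2549}{4231190}} = \frac{1211095}{- \frac{436014298444}{652299290755}} = 1211095 \left(- \frac{652299290755}{436014298444}\right) = - \frac{789996409536926725}{436014298444}$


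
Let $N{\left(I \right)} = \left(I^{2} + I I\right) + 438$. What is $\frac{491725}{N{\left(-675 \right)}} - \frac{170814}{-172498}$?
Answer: $\frac{120275326541}{78632178312} \approx 1.5296$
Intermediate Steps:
$N{\left(I \right)} = 438 + 2 I^{2}$ ($N{\left(I \right)} = \left(I^{2} + I^{2}\right) + 438 = 2 I^{2} + 438 = 438 + 2 I^{2}$)
$\frac{491725}{N{\left(-675 \right)}} - \frac{170814}{-172498} = \frac{491725}{438 + 2 \left(-675\right)^{2}} - \frac{170814}{-172498} = \frac{491725}{438 + 2 \cdot 455625} - - \frac{85407}{86249} = \frac{491725}{438 + 911250} + \frac{85407}{86249} = \frac{491725}{911688} + \frac{85407}{86249} = \frac{120275326541}{78632178312}$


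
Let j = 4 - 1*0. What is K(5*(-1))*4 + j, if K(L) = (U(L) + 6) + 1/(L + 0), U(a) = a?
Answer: 36/5 ≈ 7.2000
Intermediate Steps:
j = 4 (j = 4 + 0 = 4)
K(L) = 6 + L + 1/L (K(L) = (L + 6) + 1/(L + 0) = (6 + L) + 1/L = 6 + L + 1/L)
K(5*(-1))*4 + j = (6 + 5*(-1) + 1/(5*(-1)))*4 + 4 = (6 - 5 + 1/(-5))*4 + 4 = (6 - 5 - ⅕)*4 + 4 = (⅘)*4 + 4 = 16/5 + 4 = 36/5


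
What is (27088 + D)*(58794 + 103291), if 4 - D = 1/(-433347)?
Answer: 1902916301988625/433347 ≈ 4.3912e+9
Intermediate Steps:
D = 1733389/433347 (D = 4 - 1/(-433347) = 4 - 1*(-1/433347) = 4 + 1/433347 = 1733389/433347 ≈ 4.0000)
(27088 + D)*(58794 + 103291) = (27088 + 1733389/433347)*(58794 + 103291) = (11740236925/433347)*162085 = 1902916301988625/433347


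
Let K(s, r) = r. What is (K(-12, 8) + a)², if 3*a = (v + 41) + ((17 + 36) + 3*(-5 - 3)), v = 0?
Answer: 8836/9 ≈ 981.78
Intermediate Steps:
a = 70/3 (a = ((0 + 41) + ((17 + 36) + 3*(-5 - 3)))/3 = (41 + (53 + 3*(-8)))/3 = (41 + (53 - 24))/3 = (41 + 29)/3 = (⅓)*70 = 70/3 ≈ 23.333)
(K(-12, 8) + a)² = (8 + 70/3)² = (94/3)² = 8836/9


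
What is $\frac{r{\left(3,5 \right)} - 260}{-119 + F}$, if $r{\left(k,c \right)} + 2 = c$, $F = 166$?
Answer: $- \frac{257}{47} \approx -5.4681$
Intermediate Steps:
$r{\left(k,c \right)} = -2 + c$
$\frac{r{\left(3,5 \right)} - 260}{-119 + F} = \frac{\left(-2 + 5\right) - 260}{-119 + 166} = \frac{3 - 260}{47} = \left(-257\right) \frac{1}{47} = - \frac{257}{47}$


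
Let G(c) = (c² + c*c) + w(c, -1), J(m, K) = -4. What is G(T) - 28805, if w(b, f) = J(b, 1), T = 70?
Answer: -19009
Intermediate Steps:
w(b, f) = -4
G(c) = -4 + 2*c² (G(c) = (c² + c*c) - 4 = (c² + c²) - 4 = 2*c² - 4 = -4 + 2*c²)
G(T) - 28805 = (-4 + 2*70²) - 28805 = (-4 + 2*4900) - 28805 = (-4 + 9800) - 28805 = 9796 - 28805 = -19009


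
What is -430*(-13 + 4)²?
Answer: -34830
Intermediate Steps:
-430*(-13 + 4)² = -430*(-9)² = -430*81 = -34830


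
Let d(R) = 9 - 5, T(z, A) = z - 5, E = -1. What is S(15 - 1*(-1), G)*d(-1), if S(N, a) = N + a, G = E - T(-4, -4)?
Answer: 96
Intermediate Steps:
T(z, A) = -5 + z
d(R) = 4
G = 8 (G = -1 - (-5 - 4) = -1 - 1*(-9) = -1 + 9 = 8)
S(15 - 1*(-1), G)*d(-1) = ((15 - 1*(-1)) + 8)*4 = ((15 + 1) + 8)*4 = (16 + 8)*4 = 24*4 = 96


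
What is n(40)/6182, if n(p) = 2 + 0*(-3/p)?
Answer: 1/3091 ≈ 0.00032352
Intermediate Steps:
n(p) = 2 (n(p) = 2 + 0 = 2)
n(40)/6182 = 2/6182 = 2*(1/6182) = 1/3091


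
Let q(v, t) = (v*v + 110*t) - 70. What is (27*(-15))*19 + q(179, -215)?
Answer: 626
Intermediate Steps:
q(v, t) = -70 + v² + 110*t (q(v, t) = (v² + 110*t) - 70 = -70 + v² + 110*t)
(27*(-15))*19 + q(179, -215) = (27*(-15))*19 + (-70 + 179² + 110*(-215)) = -405*19 + (-70 + 32041 - 23650) = -7695 + 8321 = 626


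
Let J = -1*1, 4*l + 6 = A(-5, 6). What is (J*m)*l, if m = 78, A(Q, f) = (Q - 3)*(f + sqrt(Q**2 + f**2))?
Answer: 1053 + 156*sqrt(61) ≈ 2271.4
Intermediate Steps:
A(Q, f) = (-3 + Q)*(f + sqrt(Q**2 + f**2))
l = -27/2 - 2*sqrt(61) (l = -3/2 + (-3*6 - 3*sqrt((-5)**2 + 6**2) - 5*6 - 5*sqrt((-5)**2 + 6**2))/4 = -3/2 + (-18 - 3*sqrt(25 + 36) - 30 - 5*sqrt(25 + 36))/4 = -3/2 + (-18 - 3*sqrt(61) - 30 - 5*sqrt(61))/4 = -3/2 + (-48 - 8*sqrt(61))/4 = -3/2 + (-12 - 2*sqrt(61)) = -27/2 - 2*sqrt(61) ≈ -29.120)
J = -1
(J*m)*l = (-1*78)*(-27/2 - 2*sqrt(61)) = -78*(-27/2 - 2*sqrt(61)) = 1053 + 156*sqrt(61)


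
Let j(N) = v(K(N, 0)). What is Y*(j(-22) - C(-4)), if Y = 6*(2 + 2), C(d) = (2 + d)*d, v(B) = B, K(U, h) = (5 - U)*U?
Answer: -14448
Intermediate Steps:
K(U, h) = U*(5 - U)
j(N) = N*(5 - N)
C(d) = d*(2 + d)
Y = 24 (Y = 6*4 = 24)
Y*(j(-22) - C(-4)) = 24*(-22*(5 - 1*(-22)) - (-4)*(2 - 4)) = 24*(-22*(5 + 22) - (-4)*(-2)) = 24*(-22*27 - 1*8) = 24*(-594 - 8) = 24*(-602) = -14448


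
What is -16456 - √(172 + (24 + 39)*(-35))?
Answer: -16456 - I*√2033 ≈ -16456.0 - 45.089*I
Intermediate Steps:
-16456 - √(172 + (24 + 39)*(-35)) = -16456 - √(172 + 63*(-35)) = -16456 - √(172 - 2205) = -16456 - √(-2033) = -16456 - I*√2033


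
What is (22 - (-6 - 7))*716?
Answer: 25060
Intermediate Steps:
(22 - (-6 - 7))*716 = (22 - (-13))*716 = (22 - 1*(-13))*716 = (22 + 13)*716 = 35*716 = 25060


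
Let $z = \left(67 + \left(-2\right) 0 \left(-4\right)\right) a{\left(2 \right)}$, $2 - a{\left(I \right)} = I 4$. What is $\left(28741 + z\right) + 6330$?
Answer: $34669$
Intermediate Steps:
$a{\left(I \right)} = 2 - 4 I$ ($a{\left(I \right)} = 2 - I 4 = 2 - 4 I$)
$z = -402$ ($z = \left(67 + \left(-2\right) 0 \left(-4\right)\right) \left(2 - 8\right) = \left(67 + 0 \left(-4\right)\right) \left(2 - 8\right) = \left(67 + 0\right) \left(-6\right) = 67 \left(-6\right) = -402$)
$\left(28741 + z\right) + 6330 = \left(28741 - 402\right) + 6330 = 28339 + 6330 = 34669$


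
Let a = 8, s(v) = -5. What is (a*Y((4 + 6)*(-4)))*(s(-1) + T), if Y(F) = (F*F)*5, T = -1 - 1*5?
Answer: -704000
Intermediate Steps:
T = -6 (T = -1 - 5 = -6)
Y(F) = 5*F² (Y(F) = F²*5 = 5*F²)
(a*Y((4 + 6)*(-4)))*(s(-1) + T) = (8*(5*((4 + 6)*(-4))²))*(-5 - 6) = (8*(5*(10*(-4))²))*(-11) = (8*(5*(-40)²))*(-11) = (8*(5*1600))*(-11) = (8*8000)*(-11) = 64000*(-11) = -704000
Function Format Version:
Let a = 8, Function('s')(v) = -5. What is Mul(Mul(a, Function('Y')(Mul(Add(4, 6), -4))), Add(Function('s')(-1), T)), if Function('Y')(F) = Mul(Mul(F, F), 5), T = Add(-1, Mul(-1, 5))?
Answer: -704000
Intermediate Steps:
T = -6 (T = Add(-1, -5) = -6)
Function('Y')(F) = Mul(5, Pow(F, 2)) (Function('Y')(F) = Mul(Pow(F, 2), 5) = Mul(5, Pow(F, 2)))
Mul(Mul(a, Function('Y')(Mul(Add(4, 6), -4))), Add(Function('s')(-1), T)) = Mul(Mul(8, Mul(5, Pow(Mul(Add(4, 6), -4), 2))), Add(-5, -6)) = Mul(Mul(8, Mul(5, Pow(Mul(10, -4), 2))), -11) = Mul(Mul(8, Mul(5, Pow(-40, 2))), -11) = Mul(Mul(8, Mul(5, 1600)), -11) = Mul(Mul(8, 8000), -11) = Mul(64000, -11) = -704000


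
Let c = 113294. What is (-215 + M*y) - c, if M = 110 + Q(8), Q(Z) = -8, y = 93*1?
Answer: -104023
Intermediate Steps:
y = 93
M = 102 (M = 110 - 8 = 102)
(-215 + M*y) - c = (-215 + 102*93) - 1*113294 = (-215 + 9486) - 113294 = 9271 - 113294 = -104023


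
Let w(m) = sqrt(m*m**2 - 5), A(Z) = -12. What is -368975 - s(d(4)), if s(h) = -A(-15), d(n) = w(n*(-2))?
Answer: -368987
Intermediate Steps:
w(m) = sqrt(-5 + m**3) (w(m) = sqrt(m**3 - 5) = sqrt(-5 + m**3))
d(n) = sqrt(-5 - 8*n**3) (d(n) = sqrt(-5 + (n*(-2))**3) = sqrt(-5 + (-2*n)**3) = sqrt(-5 - 8*n**3))
s(h) = 12 (s(h) = -1*(-12) = 12)
-368975 - s(d(4)) = -368975 - 1*12 = -368975 - 12 = -368987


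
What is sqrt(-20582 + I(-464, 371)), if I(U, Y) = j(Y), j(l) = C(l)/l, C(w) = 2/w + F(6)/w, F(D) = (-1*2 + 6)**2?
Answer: 2*I*sqrt(708231761)/371 ≈ 143.46*I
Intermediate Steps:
F(D) = 16 (F(D) = (-2 + 6)**2 = 4**2 = 16)
C(w) = 18/w (C(w) = 2/w + 16/w = 18/w)
j(l) = 18/l**2 (j(l) = (18/l)/l = 18/l**2)
I(U, Y) = 18/Y**2
sqrt(-20582 + I(-464, 371)) = sqrt(-20582 + 18/371**2) = sqrt(-20582 + 18*(1/137641)) = sqrt(-20582 + 18/137641) = sqrt(-2832927044/137641) = 2*I*sqrt(708231761)/371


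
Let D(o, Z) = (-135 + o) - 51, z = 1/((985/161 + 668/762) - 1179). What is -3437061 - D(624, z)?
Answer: -3437499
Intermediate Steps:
z = -61341/71891980 (z = 1/((985*(1/161) + 668*(1/762)) - 1179) = 1/((985/161 + 334/381) - 1179) = 1/(429059/61341 - 1179) = 1/(-71891980/61341) = -61341/71891980 ≈ -0.00085324)
D(o, Z) = -186 + o
-3437061 - D(624, z) = -3437061 - (-186 + 624) = -3437061 - 1*438 = -3437061 - 438 = -3437499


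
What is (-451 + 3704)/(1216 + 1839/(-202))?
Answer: 657106/243793 ≈ 2.6953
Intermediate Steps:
(-451 + 3704)/(1216 + 1839/(-202)) = 3253/(1216 + 1839*(-1/202)) = 3253/(1216 - 1839/202) = 3253/(243793/202) = 3253*(202/243793) = 657106/243793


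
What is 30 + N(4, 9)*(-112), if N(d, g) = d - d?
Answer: 30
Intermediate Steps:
N(d, g) = 0
30 + N(4, 9)*(-112) = 30 + 0*(-112) = 30 + 0 = 30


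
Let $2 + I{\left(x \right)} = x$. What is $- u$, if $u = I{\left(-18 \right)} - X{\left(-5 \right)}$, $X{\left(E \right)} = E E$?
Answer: $45$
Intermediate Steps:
$I{\left(x \right)} = -2 + x$
$X{\left(E \right)} = E^{2}$
$u = -45$ ($u = \left(-2 - 18\right) - \left(-5\right)^{2} = -20 - 25 = -45$)
$- u = \left(-1\right) \left(-45\right) = 45$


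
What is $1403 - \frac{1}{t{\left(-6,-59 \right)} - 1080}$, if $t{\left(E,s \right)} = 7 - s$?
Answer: $\frac{1422643}{1014} \approx 1403.0$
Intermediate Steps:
$1403 - \frac{1}{t{\left(-6,-59 \right)} - 1080} = 1403 - \frac{1}{\left(7 - -59\right) - 1080} = 1403 - \frac{1}{\left(7 + 59\right) - 1080} = 1403 - \frac{1}{66 - 1080} = 1403 - \frac{1}{-1014} = 1403 - - \frac{1}{1014} = 1403 + \frac{1}{1014} = \frac{1422643}{1014}$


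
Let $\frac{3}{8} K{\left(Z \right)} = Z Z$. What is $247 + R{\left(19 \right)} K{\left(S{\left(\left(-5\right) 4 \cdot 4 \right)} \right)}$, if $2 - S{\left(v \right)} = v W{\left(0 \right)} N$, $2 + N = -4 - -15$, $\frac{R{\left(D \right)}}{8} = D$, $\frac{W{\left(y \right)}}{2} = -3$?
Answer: $\frac{22672471525}{3} \approx 7.5575 \cdot 10^{9}$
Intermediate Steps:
$W{\left(y \right)} = -6$ ($W{\left(y \right)} = 2 \left(-3\right) = -6$)
$R{\left(D \right)} = 8 D$
$N = 9$ ($N = -2 - -11 = -2 + \left(-4 + 15\right) = -2 + 11 = 9$)
$S{\left(v \right)} = 2 + 54 v$ ($S{\left(v \right)} = 2 - v \left(-6\right) 9 = 2 - - 6 v 9 = 2 - - 54 v = 2 + 54 v$)
$K{\left(Z \right)} = \frac{8 Z^{2}}{3}$ ($K{\left(Z \right)} = \frac{8 Z Z}{3} = \frac{8 Z^{2}}{3}$)
$247 + R{\left(19 \right)} K{\left(S{\left(\left(-5\right) 4 \cdot 4 \right)} \right)} = 247 + 8 \cdot 19 \frac{8 \left(2 + 54 \left(-5\right) 4 \cdot 4\right)^{2}}{3} = 247 + 152 \frac{8 \left(2 + 54 \left(\left(-20\right) 4\right)\right)^{2}}{3} = 247 + 152 \frac{8 \left(2 + 54 \left(-80\right)\right)^{2}}{3} = 247 + 152 \frac{8 \left(2 - 4320\right)^{2}}{3} = 247 + 152 \frac{8 \left(-4318\right)^{2}}{3} = 247 + 152 \cdot \frac{8}{3} \cdot 18645124 = 247 + 152 \cdot \frac{149160992}{3} = 247 + \frac{22672470784}{3} = \frac{22672471525}{3}$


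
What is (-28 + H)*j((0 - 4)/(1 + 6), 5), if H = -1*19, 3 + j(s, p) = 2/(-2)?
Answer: 188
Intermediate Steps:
j(s, p) = -4 (j(s, p) = -3 + 2/(-2) = -3 + 2*(-½) = -3 - 1 = -4)
H = -19
(-28 + H)*j((0 - 4)/(1 + 6), 5) = (-28 - 19)*(-4) = -47*(-4) = 188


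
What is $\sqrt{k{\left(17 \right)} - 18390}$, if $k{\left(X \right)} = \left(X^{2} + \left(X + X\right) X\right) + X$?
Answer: $i \sqrt{17506} \approx 132.31 i$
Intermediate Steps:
$k{\left(X \right)} = X + 3 X^{2}$ ($k{\left(X \right)} = \left(X^{2} + 2 X X\right) + X = \left(X^{2} + 2 X^{2}\right) + X = 3 X^{2} + X = X + 3 X^{2}$)
$\sqrt{k{\left(17 \right)} - 18390} = \sqrt{17 \left(1 + 3 \cdot 17\right) - 18390} = \sqrt{17 \left(1 + 51\right) - 18390} = \sqrt{17 \cdot 52 - 18390} = \sqrt{884 - 18390} = \sqrt{-17506} = i \sqrt{17506}$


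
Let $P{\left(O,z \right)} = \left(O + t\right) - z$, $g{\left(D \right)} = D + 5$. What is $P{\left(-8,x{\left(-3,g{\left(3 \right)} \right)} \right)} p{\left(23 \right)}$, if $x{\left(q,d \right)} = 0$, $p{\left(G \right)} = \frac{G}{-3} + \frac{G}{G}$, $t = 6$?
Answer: $\frac{40}{3} \approx 13.333$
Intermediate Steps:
$g{\left(D \right)} = 5 + D$
$p{\left(G \right)} = 1 - \frac{G}{3}$ ($p{\left(G \right)} = G \left(- \frac{1}{3}\right) + 1 = - \frac{G}{3} + 1 = 1 - \frac{G}{3}$)
$P{\left(O,z \right)} = 6 + O - z$ ($P{\left(O,z \right)} = \left(O + 6\right) - z = \left(6 + O\right) - z = 6 + O - z$)
$P{\left(-8,x{\left(-3,g{\left(3 \right)} \right)} \right)} p{\left(23 \right)} = \left(6 - 8 - 0\right) \left(1 - \frac{23}{3}\right) = \left(6 - 8 + 0\right) \left(1 - \frac{23}{3}\right) = \left(-2\right) \left(- \frac{20}{3}\right) = \frac{40}{3}$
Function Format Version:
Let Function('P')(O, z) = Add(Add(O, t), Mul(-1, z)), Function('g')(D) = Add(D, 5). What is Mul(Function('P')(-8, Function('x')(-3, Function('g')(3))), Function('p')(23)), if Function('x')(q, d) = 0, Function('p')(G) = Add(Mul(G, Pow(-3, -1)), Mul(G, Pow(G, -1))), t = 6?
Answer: Rational(40, 3) ≈ 13.333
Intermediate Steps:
Function('g')(D) = Add(5, D)
Function('p')(G) = Add(1, Mul(Rational(-1, 3), G)) (Function('p')(G) = Add(Mul(G, Rational(-1, 3)), 1) = Add(Mul(Rational(-1, 3), G), 1) = Add(1, Mul(Rational(-1, 3), G)))
Function('P')(O, z) = Add(6, O, Mul(-1, z)) (Function('P')(O, z) = Add(Add(O, 6), Mul(-1, z)) = Add(Add(6, O), Mul(-1, z)) = Add(6, O, Mul(-1, z)))
Mul(Function('P')(-8, Function('x')(-3, Function('g')(3))), Function('p')(23)) = Mul(Add(6, -8, Mul(-1, 0)), Add(1, Mul(Rational(-1, 3), 23))) = Mul(Add(6, -8, 0), Add(1, Rational(-23, 3))) = Mul(-2, Rational(-20, 3)) = Rational(40, 3)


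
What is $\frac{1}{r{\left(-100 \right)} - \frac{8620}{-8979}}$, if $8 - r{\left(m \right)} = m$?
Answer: $\frac{8979}{978352} \approx 0.0091777$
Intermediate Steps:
$r{\left(m \right)} = 8 - m$
$\frac{1}{r{\left(-100 \right)} - \frac{8620}{-8979}} = \frac{1}{\left(8 - -100\right) - \frac{8620}{-8979}} = \frac{1}{\left(8 + 100\right) - - \frac{8620}{8979}} = \frac{1}{108 + \frac{8620}{8979}} = \frac{1}{\frac{978352}{8979}} = \frac{8979}{978352}$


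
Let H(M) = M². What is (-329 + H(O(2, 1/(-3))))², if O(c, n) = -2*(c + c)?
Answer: 70225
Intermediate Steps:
O(c, n) = -4*c
(-329 + H(O(2, 1/(-3))))² = (-329 + (-4*2)²)² = (-329 + (-8)²)² = (-329 + 64)² = (-265)² = 70225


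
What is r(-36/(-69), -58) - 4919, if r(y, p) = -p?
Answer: -4861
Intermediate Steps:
r(-36/(-69), -58) - 4919 = -1*(-58) - 4919 = 58 - 4919 = -4861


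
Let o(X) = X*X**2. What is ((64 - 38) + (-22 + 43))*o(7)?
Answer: 16121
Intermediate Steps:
o(X) = X**3
((64 - 38) + (-22 + 43))*o(7) = ((64 - 38) + (-22 + 43))*7**3 = (26 + 21)*343 = 47*343 = 16121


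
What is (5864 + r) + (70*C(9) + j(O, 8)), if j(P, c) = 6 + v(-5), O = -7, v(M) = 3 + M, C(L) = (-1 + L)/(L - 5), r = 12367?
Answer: 18375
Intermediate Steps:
C(L) = (-1 + L)/(-5 + L)
j(P, c) = 4 (j(P, c) = 6 + (3 - 5) = 6 - 2 = 4)
(5864 + r) + (70*C(9) + j(O, 8)) = (5864 + 12367) + (70*((-1 + 9)/(-5 + 9)) + 4) = 18231 + (70*(8/4) + 4) = 18231 + (70*((¼)*8) + 4) = 18231 + (70*2 + 4) = 18231 + (140 + 4) = 18231 + 144 = 18375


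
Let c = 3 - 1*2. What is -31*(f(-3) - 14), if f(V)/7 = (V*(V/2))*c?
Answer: -1085/2 ≈ -542.50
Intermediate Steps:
c = 1 (c = 3 - 2 = 1)
f(V) = 7*V²/2 (f(V) = 7*((V*(V/2))*1) = 7*((V²/2)*1) = 7*(V²/2) = 7*V²/2)
-31*(f(-3) - 14) = -31*((7/2)*(-3)² - 14) = -31*((7/2)*9 - 14) = -31*(63/2 - 14) = -31*35/2 = -1085/2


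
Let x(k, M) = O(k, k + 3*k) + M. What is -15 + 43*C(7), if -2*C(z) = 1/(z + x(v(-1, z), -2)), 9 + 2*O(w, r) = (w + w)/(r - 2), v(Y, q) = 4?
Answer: -466/11 ≈ -42.364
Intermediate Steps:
O(w, r) = -9/2 + w/(-2 + r) (O(w, r) = -9/2 + ((w + w)/(r - 2))/2 = -9/2 + ((2*w)/(-2 + r))/2 = -9/2 + (2*w/(-2 + r))/2 = -9/2 + w/(-2 + r))
x(k, M) = M + (9 - 17*k)/(-2 + 4*k) (x(k, M) = (9 + k - 9*(k + 3*k)/2)/(-2 + (k + 3*k)) + M = (9 + k - 18*k)/(-2 + 4*k) + M = (9 - 17*k)/(-2 + 4*k) + M = M + (9 - 17*k)/(-2 + 4*k))
C(z) = -1/(2*(-87/14 + z)) (C(z) = -1/(2*(z + (9 - 17*4 + 2*(-2)*(-1 + 2*4))/(2*(-1 + 2*4)))) = -1/(2*(z + (9 - 68 + 2*(-2)*(-1 + 8))/(2*(-1 + 8)))) = -1/(2*(z + (1/2)*(9 - 68 + 2*(-2)*7)/7)) = -1/(2*(z + (1/2)*(1/7)*(9 - 68 - 28))) = -1/(2*(z + (1/2)*(1/7)*(-87))) = -1/(2*(z - 87/14)) = -1/(2*(-87/14 + z)))
-15 + 43*C(7) = -15 + 43*(-7/(-87 + 14*7)) = -15 + 43*(-7/(-87 + 98)) = -15 + 43*(-7/11) = -15 - 301/11 = -466/11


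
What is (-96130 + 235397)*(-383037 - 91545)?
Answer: -66093611394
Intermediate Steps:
(-96130 + 235397)*(-383037 - 91545) = 139267*(-474582) = -66093611394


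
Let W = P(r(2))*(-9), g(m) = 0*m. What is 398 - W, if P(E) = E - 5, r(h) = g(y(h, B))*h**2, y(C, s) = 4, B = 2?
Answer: 353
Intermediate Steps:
g(m) = 0
r(h) = 0 (r(h) = 0*h**2 = 0)
P(E) = -5 + E
W = 45 (W = (-5 + 0)*(-9) = -5*(-9) = 45)
398 - W = 398 - 45 = 353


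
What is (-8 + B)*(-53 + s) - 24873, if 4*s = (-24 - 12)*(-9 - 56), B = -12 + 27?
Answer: -21149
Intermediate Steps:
B = 15
s = 585 (s = ((-24 - 12)*(-9 - 56))/4 = (-36*(-65))/4 = (1/4)*2340 = 585)
(-8 + B)*(-53 + s) - 24873 = (-8 + 15)*(-53 + 585) - 24873 = 7*532 - 24873 = 3724 - 24873 = -21149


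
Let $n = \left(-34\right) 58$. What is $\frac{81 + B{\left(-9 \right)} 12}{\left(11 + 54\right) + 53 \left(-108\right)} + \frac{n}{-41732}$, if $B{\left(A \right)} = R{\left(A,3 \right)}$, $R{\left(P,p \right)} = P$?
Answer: $\frac{3071578}{59040347} \approx 0.052025$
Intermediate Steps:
$B{\left(A \right)} = A$
$n = -1972$
$\frac{81 + B{\left(-9 \right)} 12}{\left(11 + 54\right) + 53 \left(-108\right)} + \frac{n}{-41732} = \frac{81 - 108}{\left(11 + 54\right) + 53 \left(-108\right)} - \frac{1972}{-41732} = \frac{81 - 108}{65 - 5724} - - \frac{493}{10433} = - \frac{27}{-5659} + \frac{493}{10433} = \left(-27\right) \left(- \frac{1}{5659}\right) + \frac{493}{10433} = \frac{27}{5659} + \frac{493}{10433} = \frac{3071578}{59040347}$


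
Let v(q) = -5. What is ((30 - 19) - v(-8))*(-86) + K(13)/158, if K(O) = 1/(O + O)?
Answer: -5652607/4108 ≈ -1376.0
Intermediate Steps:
K(O) = 1/(2*O)
((30 - 19) - v(-8))*(-86) + K(13)/158 = ((30 - 19) - 1*(-5))*(-86) + ((½)/13)/158 = (11 + 5)*(-86) + ((½)*(1/13))*(1/158) = 16*(-86) + (1/26)*(1/158) = -1376 + 1/4108 = -5652607/4108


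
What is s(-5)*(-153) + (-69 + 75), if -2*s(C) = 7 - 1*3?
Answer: 312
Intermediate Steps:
s(C) = -2 (s(C) = -(7 - 1*3)/2 = -(7 - 3)/2 = -1/2*4 = -2)
s(-5)*(-153) + (-69 + 75) = -2*(-153) + (-69 + 75) = 306 + 6 = 312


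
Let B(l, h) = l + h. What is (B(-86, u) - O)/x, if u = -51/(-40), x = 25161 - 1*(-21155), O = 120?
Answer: -8189/1852640 ≈ -0.0044202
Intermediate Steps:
x = 46316 (x = 25161 + 21155 = 46316)
u = 51/40 (u = -51*(-1/40) = 51/40 ≈ 1.2750)
B(l, h) = h + l
(B(-86, u) - O)/x = ((51/40 - 86) - 1*120)/46316 = (-3389/40 - 120)*(1/46316) = -8189/40*1/46316 = -8189/1852640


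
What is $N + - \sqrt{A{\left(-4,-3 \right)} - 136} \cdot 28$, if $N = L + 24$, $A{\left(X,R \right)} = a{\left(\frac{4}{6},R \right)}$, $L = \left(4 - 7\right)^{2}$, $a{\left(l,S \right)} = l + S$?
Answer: $33 - \frac{28 i \sqrt{1245}}{3} \approx 33.0 - 329.32 i$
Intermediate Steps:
$a{\left(l,S \right)} = S + l$
$L = 9$ ($L = \left(-3\right)^{2} = 9$)
$A{\left(X,R \right)} = \frac{2}{3} + R$ ($A{\left(X,R \right)} = R + \frac{4}{6} = R + 4 \cdot \frac{1}{6} = R + \frac{2}{3} = \frac{2}{3} + R$)
$N = 33$ ($N = 9 + 24 = 33$)
$N + - \sqrt{A{\left(-4,-3 \right)} - 136} \cdot 28 = 33 + - \sqrt{\left(\frac{2}{3} - 3\right) - 136} \cdot 28 = 33 + - \sqrt{- \frac{7}{3} - 136} \cdot 28 = 33 + - \sqrt{- \frac{415}{3}} \cdot 28 = 33 + - \frac{i \sqrt{1245}}{3} \cdot 28 = 33 - \frac{28 i \sqrt{1245}}{3}$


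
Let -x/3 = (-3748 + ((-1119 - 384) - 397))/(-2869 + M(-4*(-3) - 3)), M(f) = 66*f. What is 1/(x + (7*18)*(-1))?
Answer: -2275/303594 ≈ -0.0074936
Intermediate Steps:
x = -16944/2275 (x = -3*(-3748 + ((-1119 - 384) - 397))/(-2869 + 66*(-4*(-3) - 3)) = -3*(-3748 + (-1503 - 397))/(-2869 + 66*(12 - 3)) = -3*(-3748 - 1900)/(-2869 + 66*9) = -(-16944)/(-2869 + 594) = -(-16944)/(-2275) = -(-16944)*(-1)/2275 = -3*5648/2275 = -16944/2275 ≈ -7.4479)
1/(x + (7*18)*(-1)) = 1/(-16944/2275 + (7*18)*(-1)) = 1/(-16944/2275 + 126*(-1)) = 1/(-16944/2275 - 126) = 1/(-303594/2275) = -2275/303594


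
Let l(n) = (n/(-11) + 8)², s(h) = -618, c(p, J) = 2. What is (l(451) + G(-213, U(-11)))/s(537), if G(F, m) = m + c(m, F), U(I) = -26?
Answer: -355/206 ≈ -1.7233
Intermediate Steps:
G(F, m) = 2 + m (G(F, m) = m + 2 = 2 + m)
l(n) = (8 - n/11)² (l(n) = (n*(-1/11) + 8)² = (-n/11 + 8)² = (8 - n/11)²)
(l(451) + G(-213, U(-11)))/s(537) = ((-88 + 451)²/121 + (2 - 26))/(-618) = ((1/121)*363² - 24)*(-1/618) = ((1/121)*131769 - 24)*(-1/618) = (1089 - 24)*(-1/618) = 1065*(-1/618) = -355/206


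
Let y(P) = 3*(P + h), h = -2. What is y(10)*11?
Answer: 264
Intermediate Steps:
y(P) = -6 + 3*P (y(P) = 3*(P - 2) = 3*(-2 + P) = -6 + 3*P)
y(10)*11 = (-6 + 3*10)*11 = (-6 + 30)*11 = 24*11 = 264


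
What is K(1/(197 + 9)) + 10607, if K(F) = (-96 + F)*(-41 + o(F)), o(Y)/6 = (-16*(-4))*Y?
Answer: 304772351/21218 ≈ 14364.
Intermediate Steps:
o(Y) = 384*Y (o(Y) = 6*((-16*(-4))*Y) = 6*((-4*(-16))*Y) = 6*(64*Y) = 384*Y)
K(F) = (-96 + F)*(-41 + 384*F)
K(1/(197 + 9)) + 10607 = (3936 - 36905/(197 + 9) + 384*(1/(197 + 9))²) + 10607 = (3936 - 36905/206 + 384*(1/206)²) + 10607 = (3936 - 36905*1/206 + 384*(1/206)²) + 10607 = (3936 - 36905/206 + 384*(1/42436)) + 10607 = (3936 - 36905/206 + 96/10609) + 10607 = 79713025/21218 + 10607 = 304772351/21218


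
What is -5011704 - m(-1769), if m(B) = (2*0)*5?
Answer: -5011704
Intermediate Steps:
m(B) = 0 (m(B) = 0*5 = 0)
-5011704 - m(-1769) = -5011704 - 1*0 = -5011704 + 0 = -5011704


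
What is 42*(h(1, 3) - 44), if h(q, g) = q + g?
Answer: -1680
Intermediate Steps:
h(q, g) = g + q
42*(h(1, 3) - 44) = 42*((3 + 1) - 44) = 42*(4 - 44) = 42*(-40) = -1680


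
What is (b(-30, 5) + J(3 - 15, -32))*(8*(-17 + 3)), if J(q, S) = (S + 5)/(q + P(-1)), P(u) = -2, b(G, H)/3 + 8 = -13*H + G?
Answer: 34392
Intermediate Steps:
b(G, H) = -24 - 39*H + 3*G (b(G, H) = -24 + 3*(-13*H + G) = -24 + 3*(G - 13*H) = -24 + (-39*H + 3*G) = -24 - 39*H + 3*G)
J(q, S) = (5 + S)/(-2 + q) (J(q, S) = (S + 5)/(q - 2) = (5 + S)/(-2 + q))
(b(-30, 5) + J(3 - 15, -32))*(8*(-17 + 3)) = ((-24 - 39*5 + 3*(-30)) + (5 - 32)/(-2 + (3 - 15)))*(8*(-17 + 3)) = ((-24 - 195 - 90) - 27/(-2 - 12))*(8*(-14)) = (-309 - 27/(-14))*(-112) = (-309 - 1/14*(-27))*(-112) = (-309 + 27/14)*(-112) = -4299/14*(-112) = 34392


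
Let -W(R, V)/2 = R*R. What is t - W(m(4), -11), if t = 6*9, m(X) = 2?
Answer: 62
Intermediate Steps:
t = 54
W(R, V) = -2*R**2 (W(R, V) = -2*R*R = -2*R**2)
t - W(m(4), -11) = 54 - (-2)*2**2 = 54 - (-2)*4 = 54 - 1*(-8) = 54 + 8 = 62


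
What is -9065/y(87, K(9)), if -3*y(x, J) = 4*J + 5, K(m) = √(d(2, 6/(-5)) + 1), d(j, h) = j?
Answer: -135975/23 + 108780*√3/23 ≈ 2279.9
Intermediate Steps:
K(m) = √3 (K(m) = √(2 + 1) = √3)
y(x, J) = -5/3 - 4*J/3 (y(x, J) = -(4*J + 5)/3 = -(5 + 4*J)/3 = -5/3 - 4*J/3)
-9065/y(87, K(9)) = -9065/(-5/3 - 4*√3/3)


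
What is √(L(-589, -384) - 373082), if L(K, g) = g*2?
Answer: 5*I*√14954 ≈ 611.43*I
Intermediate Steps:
L(K, g) = 2*g
√(L(-589, -384) - 373082) = √(2*(-384) - 373082) = √(-768 - 373082) = √(-373850) = 5*I*√14954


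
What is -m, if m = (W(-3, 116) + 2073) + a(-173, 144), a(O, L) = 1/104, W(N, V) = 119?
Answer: -227969/104 ≈ -2192.0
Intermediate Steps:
a(O, L) = 1/104
m = 227969/104 (m = (119 + 2073) + 1/104 = 2192 + 1/104 = 227969/104 ≈ 2192.0)
-m = -1*227969/104 = -227969/104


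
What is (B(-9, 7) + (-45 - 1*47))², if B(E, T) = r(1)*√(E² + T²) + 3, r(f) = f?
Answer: (89 - √130)² ≈ 6021.5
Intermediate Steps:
B(E, T) = 3 + √(E² + T²) (B(E, T) = 1*√(E² + T²) + 3 = √(E² + T²) + 3 = 3 + √(E² + T²))
(B(-9, 7) + (-45 - 1*47))² = ((3 + √((-9)² + 7²)) + (-45 - 1*47))² = ((3 + √(81 + 49)) + (-45 - 47))² = ((3 + √130) - 92)² = (-89 + √130)²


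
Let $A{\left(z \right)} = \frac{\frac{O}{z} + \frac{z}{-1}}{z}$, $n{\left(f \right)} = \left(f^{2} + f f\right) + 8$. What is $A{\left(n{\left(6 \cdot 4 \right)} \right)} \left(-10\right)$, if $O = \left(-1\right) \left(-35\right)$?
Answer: $\frac{269113}{26912} \approx 9.9997$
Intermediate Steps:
$O = 35$
$n{\left(f \right)} = 8 + 2 f^{2}$ ($n{\left(f \right)} = \left(f^{2} + f^{2}\right) + 8 = 2 f^{2} + 8 = 8 + 2 f^{2}$)
$A{\left(z \right)} = \frac{- z + \frac{35}{z}}{z}$ ($A{\left(z \right)} = \frac{\frac{35}{z} + \frac{z}{-1}}{z} = \frac{\frac{35}{z} + z \left(-1\right)}{z} = \frac{\frac{35}{z} - z}{z} = \frac{- z + \frac{35}{z}}{z}$)
$A{\left(n{\left(6 \cdot 4 \right)} \right)} \left(-10\right) = \left(-1 + \frac{35}{\left(8 + 2 \left(6 \cdot 4\right)^{2}\right)^{2}}\right) \left(-10\right) = \left(-1 + \frac{35}{\left(8 + 2 \cdot 24^{2}\right)^{2}}\right) \left(-10\right) = \left(-1 + \frac{35}{\left(8 + 2 \cdot 576\right)^{2}}\right) \left(-10\right) = \left(-1 + \frac{35}{\left(8 + 1152\right)^{2}}\right) \left(-10\right) = \left(-1 + \frac{35}{1345600}\right) \left(-10\right) = \left(-1 + 35 \cdot \frac{1}{1345600}\right) \left(-10\right) = \left(-1 + \frac{7}{269120}\right) \left(-10\right) = \left(- \frac{269113}{269120}\right) \left(-10\right) = \frac{269113}{26912}$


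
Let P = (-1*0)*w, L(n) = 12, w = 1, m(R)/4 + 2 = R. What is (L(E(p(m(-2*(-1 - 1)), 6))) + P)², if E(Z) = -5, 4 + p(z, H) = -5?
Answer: 144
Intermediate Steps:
m(R) = -8 + 4*R
p(z, H) = -9 (p(z, H) = -4 - 5 = -9)
P = 0 (P = -1*0*1 = 0*1 = 0)
(L(E(p(m(-2*(-1 - 1)), 6))) + P)² = (12 + 0)² = 12² = 144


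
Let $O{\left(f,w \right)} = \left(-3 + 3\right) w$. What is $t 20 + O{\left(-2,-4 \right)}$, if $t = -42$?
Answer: $-840$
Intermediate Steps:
$O{\left(f,w \right)} = 0$ ($O{\left(f,w \right)} = 0 w = 0$)
$t 20 + O{\left(-2,-4 \right)} = \left(-42\right) 20 + 0 = -840 + 0 = -840$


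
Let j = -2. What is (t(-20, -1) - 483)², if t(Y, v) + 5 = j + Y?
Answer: 260100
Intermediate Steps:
t(Y, v) = -7 + Y (t(Y, v) = -5 + (-2 + Y) = -7 + Y)
(t(-20, -1) - 483)² = ((-7 - 20) - 483)² = (-27 - 483)² = (-510)² = 260100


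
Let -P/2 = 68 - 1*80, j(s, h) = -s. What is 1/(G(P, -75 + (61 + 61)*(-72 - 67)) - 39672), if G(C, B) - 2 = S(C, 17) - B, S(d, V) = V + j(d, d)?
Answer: -1/22644 ≈ -4.4162e-5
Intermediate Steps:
S(d, V) = V - d
P = 24 (P = -2*(68 - 1*80) = -2*(68 - 80) = -2*(-12) = 24)
G(C, B) = 19 - B - C (G(C, B) = 2 + ((17 - C) - B) = 2 + (17 - B - C) = 19 - B - C)
1/(G(P, -75 + (61 + 61)*(-72 - 67)) - 39672) = 1/((19 - (-75 + (61 + 61)*(-72 - 67)) - 1*24) - 39672) = 1/((19 - (-75 + 122*(-139)) - 24) - 39672) = 1/((19 - (-75 - 16958) - 24) - 39672) = 1/((19 - 1*(-17033) - 24) - 39672) = 1/((19 + 17033 - 24) - 39672) = 1/(17028 - 39672) = 1/(-22644) = -1/22644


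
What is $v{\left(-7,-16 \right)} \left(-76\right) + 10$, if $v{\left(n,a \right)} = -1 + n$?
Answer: $618$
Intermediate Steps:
$v{\left(-7,-16 \right)} \left(-76\right) + 10 = \left(-1 - 7\right) \left(-76\right) + 10 = \left(-8\right) \left(-76\right) + 10 = 608 + 10 = 618$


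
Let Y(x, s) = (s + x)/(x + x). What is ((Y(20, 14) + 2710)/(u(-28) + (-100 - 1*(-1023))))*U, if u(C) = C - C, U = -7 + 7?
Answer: 0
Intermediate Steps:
U = 0
Y(x, s) = (s + x)/(2*x) (Y(x, s) = (s + x)/((2*x)) = (s + x)*(1/(2*x)) = (s + x)/(2*x))
u(C) = 0
((Y(20, 14) + 2710)/(u(-28) + (-100 - 1*(-1023))))*U = (((1/2)*(14 + 20)/20 + 2710)/(0 + (-100 - 1*(-1023))))*0 = (((1/2)*(1/20)*34 + 2710)/(0 + (-100 + 1023)))*0 = ((17/20 + 2710)/(0 + 923))*0 = ((54217/20)/923)*0 = ((54217/20)*(1/923))*0 = (54217/18460)*0 = 0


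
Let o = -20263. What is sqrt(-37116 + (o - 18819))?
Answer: I*sqrt(76198) ≈ 276.04*I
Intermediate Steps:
sqrt(-37116 + (o - 18819)) = sqrt(-37116 + (-20263 - 18819)) = sqrt(-37116 - 39082) = sqrt(-76198) = I*sqrt(76198)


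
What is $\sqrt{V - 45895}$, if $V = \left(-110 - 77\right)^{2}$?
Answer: $3 i \sqrt{1214} \approx 104.53 i$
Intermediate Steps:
$V = 34969$ ($V = \left(-187\right)^{2} = 34969$)
$\sqrt{V - 45895} = \sqrt{34969 - 45895} = \sqrt{-10926} = 3 i \sqrt{1214}$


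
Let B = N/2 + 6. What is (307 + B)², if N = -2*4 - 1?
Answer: 380689/4 ≈ 95172.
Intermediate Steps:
N = -9 (N = -8 - 1 = -9)
B = 3/2 (B = -9/2 + 6 = 3/2 ≈ 1.5000)
(307 + B)² = (307 + 3/2)² = (617/2)² = 380689/4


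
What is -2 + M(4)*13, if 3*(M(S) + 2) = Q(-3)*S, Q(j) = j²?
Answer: 128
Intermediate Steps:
M(S) = -2 + 3*S (M(S) = -2 + ((-3)²*S)/3 = -2 + (9*S)/3 = -2 + 3*S)
-2 + M(4)*13 = -2 + (-2 + 3*4)*13 = -2 + (-2 + 12)*13 = -2 + 10*13 = -2 + 130 = 128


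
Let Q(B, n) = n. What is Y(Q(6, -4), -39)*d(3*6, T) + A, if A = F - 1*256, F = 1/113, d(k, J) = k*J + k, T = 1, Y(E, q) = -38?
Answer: -183511/113 ≈ -1624.0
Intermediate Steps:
d(k, J) = k + J*k (d(k, J) = J*k + k = k + J*k)
F = 1/113 ≈ 0.0088496
A = -28927/113 (A = 1/113 - 1*256 = 1/113 - 256 = -28927/113 ≈ -255.99)
Y(Q(6, -4), -39)*d(3*6, T) + A = -38*3*6*(1 + 1) - 28927/113 = -684*2 - 28927/113 = -38*36 - 28927/113 = -1368 - 28927/113 = -183511/113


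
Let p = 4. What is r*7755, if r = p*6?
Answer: 186120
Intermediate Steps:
r = 24 (r = 4*6 = 24)
r*7755 = 24*7755 = 186120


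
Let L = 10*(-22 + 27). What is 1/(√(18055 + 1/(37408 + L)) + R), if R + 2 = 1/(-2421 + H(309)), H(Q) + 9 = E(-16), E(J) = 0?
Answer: 24581250630/221812417240549 + 984150*√2814778042942/221812417240549 ≈ 0.0075547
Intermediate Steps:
H(Q) = -9 (H(Q) = -9 + 0 = -9)
L = 50 (L = 10*5 = 50)
R = -4861/2430 (R = -2 + 1/(-2421 - 9) = -2 + 1/(-2430) = -2 - 1/2430 = -4861/2430 ≈ -2.0004)
1/(√(18055 + 1/(37408 + L)) + R) = 1/(√(18055 + 1/(37408 + 50)) - 4861/2430) = 1/(√(18055 + 1/37458) - 4861/2430) = 1/(√(676304191/37458) - 4861/2430) = 1/(√2814778042942/12486 - 4861/2430) = 1/(-4861/2430 + √2814778042942/12486)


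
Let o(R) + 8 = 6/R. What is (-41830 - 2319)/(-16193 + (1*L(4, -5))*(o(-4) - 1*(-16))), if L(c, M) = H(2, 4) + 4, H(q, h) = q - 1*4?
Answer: 44149/16180 ≈ 2.7286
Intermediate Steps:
o(R) = -8 + 6/R
H(q, h) = -4 + q (H(q, h) = q - 4 = -4 + q)
L(c, M) = 2 (L(c, M) = (-4 + 2) + 4 = -2 + 4 = 2)
(-41830 - 2319)/(-16193 + (1*L(4, -5))*(o(-4) - 1*(-16))) = (-41830 - 2319)/(-16193 + (1*2)*((-8 + 6/(-4)) - 1*(-16))) = -44149/(-16193 + 2*((-8 + 6*(-¼)) + 16)) = -44149/(-16193 + 2*((-8 - 3/2) + 16)) = -44149/(-16193 + 2*(-19/2 + 16)) = -44149/(-16193 + 2*(13/2)) = -44149/(-16193 + 13) = -44149/(-16180) = -44149*(-1/16180) = 44149/16180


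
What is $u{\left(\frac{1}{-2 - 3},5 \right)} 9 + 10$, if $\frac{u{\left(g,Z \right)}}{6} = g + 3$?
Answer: $\frac{806}{5} \approx 161.2$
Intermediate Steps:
$u{\left(g,Z \right)} = 18 + 6 g$ ($u{\left(g,Z \right)} = 6 \left(g + 3\right) = 6 \left(3 + g\right) = 18 + 6 g$)
$u{\left(\frac{1}{-2 - 3},5 \right)} 9 + 10 = \left(18 + \frac{6}{-2 - 3}\right) 9 + 10 = \left(18 + \frac{6}{-5}\right) 9 + 10 = \left(18 + 6 \left(- \frac{1}{5}\right)\right) 9 + 10 = \left(18 - \frac{6}{5}\right) 9 + 10 = \frac{84}{5} \cdot 9 + 10 = \frac{756}{5} + 10 = \frac{806}{5}$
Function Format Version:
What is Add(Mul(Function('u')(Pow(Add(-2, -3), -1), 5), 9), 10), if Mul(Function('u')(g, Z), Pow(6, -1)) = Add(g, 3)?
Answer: Rational(806, 5) ≈ 161.20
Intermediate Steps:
Function('u')(g, Z) = Add(18, Mul(6, g)) (Function('u')(g, Z) = Mul(6, Add(g, 3)) = Mul(6, Add(3, g)) = Add(18, Mul(6, g)))
Add(Mul(Function('u')(Pow(Add(-2, -3), -1), 5), 9), 10) = Add(Mul(Add(18, Mul(6, Pow(Add(-2, -3), -1))), 9), 10) = Add(Mul(Add(18, Mul(6, Pow(-5, -1))), 9), 10) = Add(Mul(Add(18, Mul(6, Rational(-1, 5))), 9), 10) = Add(Mul(Add(18, Rational(-6, 5)), 9), 10) = Add(Mul(Rational(84, 5), 9), 10) = Add(Rational(756, 5), 10) = Rational(806, 5)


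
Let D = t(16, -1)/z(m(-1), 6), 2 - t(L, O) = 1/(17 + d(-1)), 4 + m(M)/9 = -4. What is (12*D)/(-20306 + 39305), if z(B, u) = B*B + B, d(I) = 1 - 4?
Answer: 1/4196668 ≈ 2.3828e-7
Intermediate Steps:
m(M) = -72 (m(M) = -36 + 9*(-4) = -36 - 36 = -72)
d(I) = -3
z(B, u) = B + B**2 (z(B, u) = B**2 + B = B + B**2)
t(L, O) = 27/14 (t(L, O) = 2 - 1/(17 - 3) = 2 - 1/14 = 27/14)
D = 3/7952 (D = 27/(14*((-72*(1 - 72)))) = 27/(14*((-72*(-71)))) = (27/14)/5112 = (27/14)*(1/5112) = 3/7952 ≈ 0.00037726)
(12*D)/(-20306 + 39305) = (12*(3/7952))/(-20306 + 39305) = (9/1988)/18999 = (9/1988)*(1/18999) = 1/4196668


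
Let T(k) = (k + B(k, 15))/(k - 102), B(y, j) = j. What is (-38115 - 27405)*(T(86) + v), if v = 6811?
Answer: -445843125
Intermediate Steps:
T(k) = (15 + k)/(-102 + k) (T(k) = (k + 15)/(k - 102) = (15 + k)/(-102 + k))
(-38115 - 27405)*(T(86) + v) = (-38115 - 27405)*((15 + 86)/(-102 + 86) + 6811) = -65520*(101/(-16) + 6811) = -65520*(-1/16*101 + 6811) = -65520*(-101/16 + 6811) = -65520*108875/16 = -445843125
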